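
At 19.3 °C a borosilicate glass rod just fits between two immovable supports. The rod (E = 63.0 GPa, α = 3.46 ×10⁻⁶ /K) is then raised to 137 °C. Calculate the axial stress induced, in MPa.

25.7 MPa

ΔT = 117.7 K. Constrained thermal stress σ = E·α·ΔT = 63.00×10³ MPa × 3.46×10⁻⁶ × 117.7 = 25.7 MPa (compressive).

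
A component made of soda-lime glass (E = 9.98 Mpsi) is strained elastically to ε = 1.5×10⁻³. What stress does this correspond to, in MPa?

103 MPa

E = 9.98 Mpsi = 68.81 GPa.
σ = E·ε = 68810 MPa × 1.5×10⁻³ = 103 MPa.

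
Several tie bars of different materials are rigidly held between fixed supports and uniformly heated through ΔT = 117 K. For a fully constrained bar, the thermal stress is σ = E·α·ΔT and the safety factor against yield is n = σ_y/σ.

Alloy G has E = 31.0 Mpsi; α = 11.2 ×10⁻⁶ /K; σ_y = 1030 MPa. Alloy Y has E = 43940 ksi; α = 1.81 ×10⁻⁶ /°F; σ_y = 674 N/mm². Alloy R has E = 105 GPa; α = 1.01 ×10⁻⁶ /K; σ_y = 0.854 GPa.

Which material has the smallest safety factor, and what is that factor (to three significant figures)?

alloy G, n = 3.68

Per material, after unit conversion:
  alloy G: E = 213.7, α = 11.2, σ_y = 1030 → σ = 280 MPa, n = 3.68
  alloy Y: E = 303.0, α = 3.26, σ_y = 674.0 → σ = 115 MPa, n = 5.84
  alloy R: E = 105.0, α = 1.01, σ_y = 854.0 → σ = 12.4 MPa, n = 68.8
Smallest n: alloy G with n = 3.68.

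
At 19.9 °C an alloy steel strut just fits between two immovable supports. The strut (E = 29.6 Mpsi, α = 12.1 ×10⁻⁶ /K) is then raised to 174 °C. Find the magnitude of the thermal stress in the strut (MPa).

381 MPa

E = 29.6 Mpsi = 204.1 GPa.
ΔT = 154.1 K. Constrained thermal stress σ = E·α·ΔT = 204.1×10³ MPa × 12.1×10⁻⁶ × 154.1 = 381 MPa (compressive).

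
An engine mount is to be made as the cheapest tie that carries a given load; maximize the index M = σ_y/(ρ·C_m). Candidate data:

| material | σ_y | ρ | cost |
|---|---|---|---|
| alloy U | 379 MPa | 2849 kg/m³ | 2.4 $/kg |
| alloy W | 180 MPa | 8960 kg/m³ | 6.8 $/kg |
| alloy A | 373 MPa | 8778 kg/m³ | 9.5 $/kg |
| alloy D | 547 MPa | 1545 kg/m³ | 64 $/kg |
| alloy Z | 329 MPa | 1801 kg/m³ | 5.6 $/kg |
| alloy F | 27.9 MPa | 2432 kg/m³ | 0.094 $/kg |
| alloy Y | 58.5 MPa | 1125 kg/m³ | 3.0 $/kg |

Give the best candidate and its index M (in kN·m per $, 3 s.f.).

Per-candidate index values:
  alloy F: M = 122 kN·m per $
  alloy U: M = 55.4 kN·m per $
  alloy Z: M = 32.6 kN·m per $
  alloy Y: M = 17.3 kN·m per $
  alloy D: M = 5.53 kN·m per $
  alloy A: M = 4.47 kN·m per $
  alloy W: M = 2.95 kN·m per $
The maximum is for alloy F.

alloy F, M = 122 kN·m per $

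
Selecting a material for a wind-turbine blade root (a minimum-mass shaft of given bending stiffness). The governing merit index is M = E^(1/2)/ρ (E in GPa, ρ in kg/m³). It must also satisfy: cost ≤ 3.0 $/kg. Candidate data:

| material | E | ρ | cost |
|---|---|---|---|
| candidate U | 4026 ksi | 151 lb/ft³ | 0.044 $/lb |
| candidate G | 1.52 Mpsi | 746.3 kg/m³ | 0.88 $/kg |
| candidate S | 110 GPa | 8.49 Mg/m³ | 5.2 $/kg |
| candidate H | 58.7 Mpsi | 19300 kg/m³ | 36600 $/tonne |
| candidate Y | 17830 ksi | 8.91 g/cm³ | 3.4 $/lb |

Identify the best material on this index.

candidate G

Screen on constraints: cost ≤ 3.0 $/kg. Survivors: candidate U, candidate G.
In SI units:
  candidate U: E = 27.76 GPa, ρ = 2419 kg/m³
  candidate G: E = 10.48 GPa, ρ = 746.3 kg/m³
  candidate G: M = 4.34×10⁻³
  candidate U: M = 2.18×10⁻³
Candidate G ranks first.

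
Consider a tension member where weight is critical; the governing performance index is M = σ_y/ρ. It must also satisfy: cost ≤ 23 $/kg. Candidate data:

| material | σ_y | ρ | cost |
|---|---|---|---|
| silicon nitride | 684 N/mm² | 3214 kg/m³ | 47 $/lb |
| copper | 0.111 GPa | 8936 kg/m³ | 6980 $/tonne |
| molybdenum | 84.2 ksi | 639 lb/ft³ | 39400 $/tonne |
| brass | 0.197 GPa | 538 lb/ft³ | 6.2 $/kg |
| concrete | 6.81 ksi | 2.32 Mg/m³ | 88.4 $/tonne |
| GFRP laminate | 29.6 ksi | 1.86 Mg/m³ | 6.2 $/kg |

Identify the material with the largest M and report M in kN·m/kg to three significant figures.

GFRP laminate, M = 110 kN·m/kg

Screen on constraints: cost ≤ 23 $/kg. Survivors: copper, brass, concrete, GFRP laminate.
Putting every candidate on a common basis:
  copper: σ_y = 111.0 MPa, ρ = 8936 kg/m³
  brass: σ_y = 197.0 MPa, ρ = 8618 kg/m³
  concrete: σ_y = 46.95 MPa, ρ = 2320 kg/m³
  GFRP laminate: σ_y = 204.1 MPa, ρ = 1860 kg/m³
  GFRP laminate: M = 110 kN·m/kg
  brass: M = 22.9 kN·m/kg
  concrete: M = 20.2 kN·m/kg
  copper: M = 12.4 kN·m/kg
GFRP laminate ranks first.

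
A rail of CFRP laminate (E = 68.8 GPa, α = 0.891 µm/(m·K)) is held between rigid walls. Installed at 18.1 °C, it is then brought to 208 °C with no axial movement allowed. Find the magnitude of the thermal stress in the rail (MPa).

ΔT = 189.9 K. Constrained thermal stress σ = E·α·ΔT = 68.80×10³ MPa × 0.891×10⁻⁶ × 189.9 = 11.6 MPa (compressive).

11.6 MPa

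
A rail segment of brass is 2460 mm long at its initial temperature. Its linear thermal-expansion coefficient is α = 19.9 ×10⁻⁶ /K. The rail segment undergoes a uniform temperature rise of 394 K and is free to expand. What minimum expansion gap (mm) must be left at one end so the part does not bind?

ΔL = α·L₀·ΔT = 19.9×10⁻⁶ × 2460 mm × 394.0 K = 19.3 mm.

19.3 mm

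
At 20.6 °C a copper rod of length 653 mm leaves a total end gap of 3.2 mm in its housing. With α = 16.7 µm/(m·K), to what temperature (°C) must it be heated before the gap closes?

α·L₀·ΔT = 3.2 mm ⇒ ΔT = 3.2 / (16.7×10⁻⁶ × 653.0) = 293.4 K.
T = 20.6 + 293.4 = 314.0 °C.

314 °C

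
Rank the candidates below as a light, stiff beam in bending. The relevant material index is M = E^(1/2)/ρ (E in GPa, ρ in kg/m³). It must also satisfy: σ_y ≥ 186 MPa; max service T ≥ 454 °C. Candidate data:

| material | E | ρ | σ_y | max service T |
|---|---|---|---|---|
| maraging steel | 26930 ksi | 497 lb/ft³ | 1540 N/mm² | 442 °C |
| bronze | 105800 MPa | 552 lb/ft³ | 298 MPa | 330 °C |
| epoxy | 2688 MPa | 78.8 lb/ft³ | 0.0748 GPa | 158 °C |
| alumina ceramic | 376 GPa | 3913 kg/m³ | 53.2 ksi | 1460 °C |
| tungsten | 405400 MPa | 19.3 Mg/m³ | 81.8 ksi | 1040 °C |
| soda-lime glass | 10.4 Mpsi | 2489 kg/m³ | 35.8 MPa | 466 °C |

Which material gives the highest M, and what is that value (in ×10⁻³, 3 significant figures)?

Screen on constraints: σ_y ≥ 186 MPa; max service T ≥ 454 °C. Survivors: alumina ceramic, tungsten.
Convert each candidate to consistent units, then evaluate M:
  alumina ceramic: E = 376.0 GPa, ρ = 3913 kg/m³
  tungsten: E = 405.4 GPa, ρ = 19300 kg/m³
  alumina ceramic: M = 4.96×10⁻³
  tungsten: M = 1.04×10⁻³
The maximum is for alumina ceramic.

alumina ceramic, M = 4.96×10⁻³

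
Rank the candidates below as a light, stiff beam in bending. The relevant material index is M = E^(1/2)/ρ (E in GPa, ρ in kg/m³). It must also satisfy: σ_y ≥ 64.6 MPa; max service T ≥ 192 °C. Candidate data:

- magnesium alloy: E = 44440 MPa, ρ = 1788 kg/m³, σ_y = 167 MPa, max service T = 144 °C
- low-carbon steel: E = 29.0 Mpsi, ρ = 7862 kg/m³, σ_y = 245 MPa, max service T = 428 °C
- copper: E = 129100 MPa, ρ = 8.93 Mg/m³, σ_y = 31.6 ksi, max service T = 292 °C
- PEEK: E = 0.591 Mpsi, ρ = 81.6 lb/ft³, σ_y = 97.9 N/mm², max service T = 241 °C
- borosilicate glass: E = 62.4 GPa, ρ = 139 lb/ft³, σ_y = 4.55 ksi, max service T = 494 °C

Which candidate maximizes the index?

Screen on constraints: σ_y ≥ 64.6 MPa; max service T ≥ 192 °C. Survivors: low-carbon steel, copper, PEEK.
In SI units:
  low-carbon steel: E = 199.9 GPa, ρ = 7862 kg/m³
  copper: E = 129.1 GPa, ρ = 8930 kg/m³
  PEEK: E = 4.075 GPa, ρ = 1307 kg/m³
  low-carbon steel: M = 1.80×10⁻³
  PEEK: M = 1.54×10⁻³
  copper: M = 1.27×10⁻³
Low-carbon steel has the largest M.

low-carbon steel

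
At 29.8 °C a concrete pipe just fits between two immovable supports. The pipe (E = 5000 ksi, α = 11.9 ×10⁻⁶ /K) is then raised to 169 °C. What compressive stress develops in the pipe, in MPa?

E = 5000 ksi = 34.47 GPa.
ΔT = 139.2 K. Constrained thermal stress σ = E·α·ΔT = 34.47×10³ MPa × 11.9×10⁻⁶ × 139.2 = 57.1 MPa (compressive).

57.1 MPa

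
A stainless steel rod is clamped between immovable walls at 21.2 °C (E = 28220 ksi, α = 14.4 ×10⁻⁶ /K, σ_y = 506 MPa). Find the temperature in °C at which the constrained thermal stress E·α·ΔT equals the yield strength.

202 °C

E = 28220 ksi = 194.6 GPa.
E·α·ΔT = 506.0 MPa ⇒ ΔT = 506.0 / (194.6×10³ × 14.4×10⁻⁶) = 180.6 K.
T = 21.2 + 180.6 = 201.8 °C.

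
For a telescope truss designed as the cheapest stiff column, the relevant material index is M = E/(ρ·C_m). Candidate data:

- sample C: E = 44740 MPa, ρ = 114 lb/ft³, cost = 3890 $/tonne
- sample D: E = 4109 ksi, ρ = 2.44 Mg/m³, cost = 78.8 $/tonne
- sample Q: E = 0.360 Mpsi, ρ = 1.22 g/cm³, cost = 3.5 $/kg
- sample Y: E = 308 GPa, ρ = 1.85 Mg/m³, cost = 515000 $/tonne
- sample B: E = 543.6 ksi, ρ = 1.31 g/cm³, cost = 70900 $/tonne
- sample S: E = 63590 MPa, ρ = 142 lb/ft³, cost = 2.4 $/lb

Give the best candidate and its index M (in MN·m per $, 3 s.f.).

Putting every candidate on a common basis:
  sample C: E = 44.74 GPa, ρ = 1826 kg/m³, cost = 3.890 $/kg
  sample D: E = 28.33 GPa, ρ = 2440 kg/m³, cost = 0.07880 $/kg
  sample Q: E = 2.482 GPa, ρ = 1220 kg/m³, cost = 3.500 $/kg
  sample Y: E = 308.0 GPa, ρ = 1850 kg/m³, cost = 515.0 $/kg
  sample B: E = 3.748 GPa, ρ = 1310 kg/m³, cost = 70.90 $/kg
  sample S: E = 63.59 GPa, ρ = 2275 kg/m³, cost = 5.291 $/kg
  sample D: M = 147 MN·m per $
  sample C: M = 6.30 MN·m per $
  sample S: M = 5.28 MN·m per $
  sample Q: M = 0.581 MN·m per $
  sample Y: M = 0.323 MN·m per $
  sample B: M = 0.0404 MN·m per $
Highest index: sample D.

sample D, M = 147 MN·m per $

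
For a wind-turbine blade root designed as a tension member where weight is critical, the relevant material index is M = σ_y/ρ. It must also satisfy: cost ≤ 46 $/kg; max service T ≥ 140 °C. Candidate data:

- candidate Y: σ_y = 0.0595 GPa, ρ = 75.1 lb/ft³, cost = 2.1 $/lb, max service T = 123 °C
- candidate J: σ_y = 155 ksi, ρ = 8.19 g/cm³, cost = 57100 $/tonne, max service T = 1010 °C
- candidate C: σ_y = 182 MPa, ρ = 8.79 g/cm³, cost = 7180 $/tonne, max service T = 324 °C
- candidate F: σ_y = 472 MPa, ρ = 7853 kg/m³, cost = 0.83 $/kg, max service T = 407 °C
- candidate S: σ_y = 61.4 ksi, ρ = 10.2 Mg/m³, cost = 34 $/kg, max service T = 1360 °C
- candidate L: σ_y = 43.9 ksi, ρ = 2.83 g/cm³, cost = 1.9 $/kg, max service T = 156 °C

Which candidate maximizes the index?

candidate L

Screen on constraints: cost ≤ 46 $/kg; max service T ≥ 140 °C. Survivors: candidate C, candidate F, candidate S, candidate L.
Convert each candidate to consistent units, then evaluate M:
  candidate C: σ_y = 182.0 MPa, ρ = 8790 kg/m³
  candidate F: σ_y = 472.0 MPa, ρ = 7853 kg/m³
  candidate S: σ_y = 423.3 MPa, ρ = 10200 kg/m³
  candidate L: σ_y = 302.7 MPa, ρ = 2830 kg/m³
  candidate L: M = 107 kN·m/kg
  candidate F: M = 60.1 kN·m/kg
  candidate S: M = 41.5 kN·m/kg
  candidate C: M = 20.7 kN·m/kg
Candidate L has the largest M.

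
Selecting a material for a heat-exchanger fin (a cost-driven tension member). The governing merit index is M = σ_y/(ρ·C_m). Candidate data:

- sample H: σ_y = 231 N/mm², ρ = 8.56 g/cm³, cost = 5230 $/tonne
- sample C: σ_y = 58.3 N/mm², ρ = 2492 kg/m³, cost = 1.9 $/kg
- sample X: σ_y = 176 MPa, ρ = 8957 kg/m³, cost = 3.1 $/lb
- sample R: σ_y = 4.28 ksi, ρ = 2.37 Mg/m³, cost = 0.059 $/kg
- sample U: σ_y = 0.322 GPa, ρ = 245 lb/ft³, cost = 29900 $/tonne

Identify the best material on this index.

sample R

Putting every candidate on a common basis:
  sample H: σ_y = 231.0 MPa, ρ = 8560 kg/m³, cost = 5.230 $/kg
  sample C: σ_y = 58.30 MPa, ρ = 2492 kg/m³, cost = 1.900 $/kg
  sample X: σ_y = 176.0 MPa, ρ = 8957 kg/m³, cost = 6.834 $/kg
  sample R: σ_y = 29.51 MPa, ρ = 2370 kg/m³, cost = 0.05900 $/kg
  sample U: σ_y = 322.0 MPa, ρ = 3925 kg/m³, cost = 29.90 $/kg
  sample R: M = 211 kN·m per $
  sample C: M = 12.3 kN·m per $
  sample H: M = 5.16 kN·m per $
  sample X: M = 2.88 kN·m per $
  sample U: M = 2.74 kN·m per $
Highest index: sample R.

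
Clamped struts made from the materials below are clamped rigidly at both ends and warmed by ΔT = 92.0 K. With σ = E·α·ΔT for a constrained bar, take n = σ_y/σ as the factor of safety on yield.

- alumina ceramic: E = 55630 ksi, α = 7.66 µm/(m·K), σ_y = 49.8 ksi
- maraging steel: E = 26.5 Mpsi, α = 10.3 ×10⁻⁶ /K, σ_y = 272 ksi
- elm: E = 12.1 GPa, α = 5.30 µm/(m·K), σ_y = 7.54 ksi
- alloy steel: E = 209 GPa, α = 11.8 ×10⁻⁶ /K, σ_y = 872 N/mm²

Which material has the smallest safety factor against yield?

alumina ceramic

Per material, after unit conversion:
  alumina ceramic: E = 383.6, α = 7.66, σ_y = 343.4 → σ = 270 MPa, n = 1.27
  maraging steel: E = 182.7, α = 10.3, σ_y = 1875 → σ = 173 MPa, n = 10.8
  elm: E = 12.10, α = 5.30, σ_y = 51.99 → σ = 5.90 MPa, n = 8.81
  alloy steel: E = 209.0, α = 11.8, σ_y = 872.0 → σ = 227 MPa, n = 3.84
Alumina ceramic has the lowest safety factor, n = 1.27.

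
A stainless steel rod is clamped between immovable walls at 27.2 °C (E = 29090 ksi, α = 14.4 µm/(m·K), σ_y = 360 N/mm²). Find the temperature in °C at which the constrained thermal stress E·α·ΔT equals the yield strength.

E = 29090 ksi = 200.6 GPa.
σ_y = 360 N/mm² = 360.0 MPa.
E·α·ΔT = 360.0 MPa ⇒ ΔT = 360.0 / (200.6×10³ × 14.4×10⁻⁶) = 124.6 K.
T = 27.2 + 124.6 = 151.8 °C.

152 °C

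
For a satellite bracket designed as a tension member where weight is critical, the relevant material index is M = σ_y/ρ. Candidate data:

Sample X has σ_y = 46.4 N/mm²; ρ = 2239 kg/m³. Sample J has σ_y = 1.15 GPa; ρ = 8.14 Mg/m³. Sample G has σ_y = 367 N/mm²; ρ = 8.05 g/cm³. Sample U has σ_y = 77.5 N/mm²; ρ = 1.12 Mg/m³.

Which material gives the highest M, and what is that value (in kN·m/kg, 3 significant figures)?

sample J, M = 141 kN·m/kg

Convert each candidate to consistent units, then evaluate M:
  sample X: σ_y = 46.40 MPa, ρ = 2239 kg/m³
  sample J: σ_y = 1150 MPa, ρ = 8140 kg/m³
  sample G: σ_y = 367.0 MPa, ρ = 8050 kg/m³
  sample U: σ_y = 77.50 MPa, ρ = 1120 kg/m³
  sample J: M = 141 kN·m/kg
  sample U: M = 69.2 kN·m/kg
  sample G: M = 45.6 kN·m/kg
  sample X: M = 20.7 kN·m/kg
Highest index: sample J.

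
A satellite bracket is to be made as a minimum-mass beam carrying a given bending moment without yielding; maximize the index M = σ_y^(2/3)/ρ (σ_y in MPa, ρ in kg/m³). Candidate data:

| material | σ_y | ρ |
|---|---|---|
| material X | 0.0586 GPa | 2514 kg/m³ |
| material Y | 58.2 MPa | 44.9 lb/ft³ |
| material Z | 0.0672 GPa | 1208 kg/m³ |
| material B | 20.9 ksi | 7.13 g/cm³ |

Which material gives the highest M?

Putting every candidate on a common basis:
  material X: σ_y = 58.60 MPa, ρ = 2514 kg/m³
  material Y: σ_y = 58.20 MPa, ρ = 719.2 kg/m³
  material Z: σ_y = 67.20 MPa, ρ = 1208 kg/m³
  material B: σ_y = 144.1 MPa, ρ = 7130 kg/m³
  material Y: M = 20.9×10⁻³
  material Z: M = 13.7×10⁻³
  material X: M = 6.00×10⁻³
  material B: M = 3.85×10⁻³
Highest index: material Y.

material Y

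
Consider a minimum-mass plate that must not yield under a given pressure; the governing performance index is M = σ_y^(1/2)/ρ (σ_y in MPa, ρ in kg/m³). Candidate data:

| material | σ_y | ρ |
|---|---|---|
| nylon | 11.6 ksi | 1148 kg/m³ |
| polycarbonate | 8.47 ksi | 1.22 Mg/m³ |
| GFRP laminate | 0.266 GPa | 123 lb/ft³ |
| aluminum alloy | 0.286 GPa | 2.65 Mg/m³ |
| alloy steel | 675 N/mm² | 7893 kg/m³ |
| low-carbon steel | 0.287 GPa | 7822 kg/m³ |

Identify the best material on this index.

In SI units:
  nylon: σ_y = 79.98 MPa, ρ = 1148 kg/m³
  polycarbonate: σ_y = 58.40 MPa, ρ = 1220 kg/m³
  GFRP laminate: σ_y = 266.0 MPa, ρ = 1970 kg/m³
  aluminum alloy: σ_y = 286.0 MPa, ρ = 2650 kg/m³
  alloy steel: σ_y = 675.0 MPa, ρ = 7893 kg/m³
  low-carbon steel: σ_y = 287.0 MPa, ρ = 7822 kg/m³
  GFRP laminate: M = 8.28×10⁻³
  nylon: M = 7.79×10⁻³
  aluminum alloy: M = 6.38×10⁻³
  polycarbonate: M = 6.26×10⁻³
  alloy steel: M = 3.29×10⁻³
  low-carbon steel: M = 2.17×10⁻³
GFRP laminate ranks first.

GFRP laminate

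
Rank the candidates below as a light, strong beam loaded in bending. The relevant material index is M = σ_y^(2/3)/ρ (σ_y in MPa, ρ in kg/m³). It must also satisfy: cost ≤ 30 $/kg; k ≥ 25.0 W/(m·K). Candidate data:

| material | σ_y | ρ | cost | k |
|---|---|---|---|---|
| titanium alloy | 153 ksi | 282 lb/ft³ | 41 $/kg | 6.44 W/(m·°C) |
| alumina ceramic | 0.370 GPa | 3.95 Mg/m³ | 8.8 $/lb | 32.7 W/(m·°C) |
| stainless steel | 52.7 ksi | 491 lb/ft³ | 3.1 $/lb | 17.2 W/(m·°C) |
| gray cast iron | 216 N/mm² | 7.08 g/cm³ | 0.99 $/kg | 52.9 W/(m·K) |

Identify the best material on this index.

alumina ceramic

Screen on constraints: cost ≤ 30 $/kg; k ≥ 25.0 W/(m·K). Survivors: alumina ceramic, gray cast iron.
Normalizing units and computing the index:
  alumina ceramic: σ_y = 370.0 MPa, ρ = 3950 kg/m³
  gray cast iron: σ_y = 216.0 MPa, ρ = 7080 kg/m³
  alumina ceramic: M = 13.0×10⁻³
  gray cast iron: M = 5.08×10⁻³
Alumina ceramic ranks first.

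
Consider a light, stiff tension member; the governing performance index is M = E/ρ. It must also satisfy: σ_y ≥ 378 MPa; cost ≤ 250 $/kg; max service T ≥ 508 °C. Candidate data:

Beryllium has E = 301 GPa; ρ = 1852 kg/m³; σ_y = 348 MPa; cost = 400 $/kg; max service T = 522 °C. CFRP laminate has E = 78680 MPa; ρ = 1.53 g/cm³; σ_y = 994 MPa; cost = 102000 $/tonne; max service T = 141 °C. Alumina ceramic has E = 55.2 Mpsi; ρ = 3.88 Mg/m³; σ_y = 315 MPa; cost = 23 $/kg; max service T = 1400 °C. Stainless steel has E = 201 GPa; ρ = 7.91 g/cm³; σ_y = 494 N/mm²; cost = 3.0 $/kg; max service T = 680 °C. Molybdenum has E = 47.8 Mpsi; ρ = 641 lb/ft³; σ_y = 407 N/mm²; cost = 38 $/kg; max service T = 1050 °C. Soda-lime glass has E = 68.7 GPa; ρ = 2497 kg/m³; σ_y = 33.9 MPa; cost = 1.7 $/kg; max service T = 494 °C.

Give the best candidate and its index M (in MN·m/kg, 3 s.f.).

molybdenum, M = 32.1 MN·m/kg

Screen on constraints: σ_y ≥ 378 MPa; cost ≤ 250 $/kg; max service T ≥ 508 °C. Survivors: stainless steel, molybdenum.
Convert each candidate to consistent units, then evaluate M:
  stainless steel: E = 201.0 GPa, ρ = 7910 kg/m³
  molybdenum: E = 329.6 GPa, ρ = 10270 kg/m³
  molybdenum: M = 32.1 MN·m/kg
  stainless steel: M = 25.4 MN·m/kg
Molybdenum ranks first.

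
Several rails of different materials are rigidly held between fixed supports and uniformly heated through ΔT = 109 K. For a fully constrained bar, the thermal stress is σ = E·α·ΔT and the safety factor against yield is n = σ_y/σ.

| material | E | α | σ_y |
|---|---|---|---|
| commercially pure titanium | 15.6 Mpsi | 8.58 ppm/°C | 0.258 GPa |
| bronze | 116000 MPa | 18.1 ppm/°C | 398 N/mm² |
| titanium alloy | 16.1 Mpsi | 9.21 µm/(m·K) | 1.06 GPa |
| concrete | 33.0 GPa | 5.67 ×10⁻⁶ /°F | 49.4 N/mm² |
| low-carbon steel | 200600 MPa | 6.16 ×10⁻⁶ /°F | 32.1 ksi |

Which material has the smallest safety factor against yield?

low-carbon steel

Converting E to GPa, α to ×10⁻⁶/K, σ_y to MPa, then σ and n for each:
  commercially pure titanium: E = 107.6, α = 8.58, σ_y = 258.0 → σ = 101 MPa, n = 2.56
  bronze: E = 116.0, α = 18.1, σ_y = 398.0 → σ = 229 MPa, n = 1.74
  titanium alloy: E = 111.0, α = 9.21, σ_y = 1060 → σ = 111 MPa, n = 9.51
  concrete: E = 33.00, α = 10.2, σ_y = 49.40 → σ = 36.7 MPa, n = 1.35
  low-carbon steel: E = 200.6, α = 11.1, σ_y = 221.3 → σ = 242 MPa, n = 0.913
The minimum is low-carbon steel at n = 0.913.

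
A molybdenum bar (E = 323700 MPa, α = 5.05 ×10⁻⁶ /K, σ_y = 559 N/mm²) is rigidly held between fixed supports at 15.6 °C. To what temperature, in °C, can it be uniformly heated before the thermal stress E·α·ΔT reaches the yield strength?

358 °C

E = 323700 MPa = 323.7 GPa.
σ_y = 559 N/mm² = 559.0 MPa.
E·α·ΔT = 559.0 MPa ⇒ ΔT = 559.0 / (323.7×10³ × 5.05×10⁻⁶) = 342.0 K.
T = 15.6 + 342.0 = 357.6 °C.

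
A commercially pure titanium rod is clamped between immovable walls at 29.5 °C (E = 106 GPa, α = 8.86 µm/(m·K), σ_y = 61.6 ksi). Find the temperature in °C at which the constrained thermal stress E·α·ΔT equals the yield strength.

482 °C

σ_y = 61.6 ksi = 424.7 MPa.
E·α·ΔT = 424.7 MPa ⇒ ΔT = 424.7 / (106.0×10³ × 8.86×10⁻⁶) = 452.2 K.
T = 29.5 + 452.2 = 481.7 °C.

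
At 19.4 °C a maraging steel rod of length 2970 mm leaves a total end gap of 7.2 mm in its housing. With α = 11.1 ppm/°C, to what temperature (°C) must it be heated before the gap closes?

α·L₀·ΔT = 7.2 mm ⇒ ΔT = 7.2 / (11.1×10⁻⁶ × 2970.0) = 218.4 K.
T = 19.4 + 218.4 = 237.8 °C.

238 °C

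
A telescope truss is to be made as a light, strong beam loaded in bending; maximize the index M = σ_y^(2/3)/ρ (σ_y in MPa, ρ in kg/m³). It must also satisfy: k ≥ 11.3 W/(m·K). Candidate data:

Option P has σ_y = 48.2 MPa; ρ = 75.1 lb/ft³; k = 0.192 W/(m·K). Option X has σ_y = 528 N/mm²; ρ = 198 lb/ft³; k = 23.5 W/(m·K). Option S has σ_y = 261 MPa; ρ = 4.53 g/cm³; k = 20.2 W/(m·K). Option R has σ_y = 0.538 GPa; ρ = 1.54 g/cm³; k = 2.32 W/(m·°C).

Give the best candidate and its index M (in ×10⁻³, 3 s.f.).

Screen on constraints: k ≥ 11.3 W/(m·K). Survivors: option X, option S.
Convert each candidate to consistent units, then evaluate M:
  option X: σ_y = 528.0 MPa, ρ = 3172 kg/m³
  option S: σ_y = 261.0 MPa, ρ = 4530 kg/m³
  option X: M = 20.6×10⁻³
  option S: M = 9.02×10⁻³
Option X has the largest M.

option X, M = 20.6×10⁻³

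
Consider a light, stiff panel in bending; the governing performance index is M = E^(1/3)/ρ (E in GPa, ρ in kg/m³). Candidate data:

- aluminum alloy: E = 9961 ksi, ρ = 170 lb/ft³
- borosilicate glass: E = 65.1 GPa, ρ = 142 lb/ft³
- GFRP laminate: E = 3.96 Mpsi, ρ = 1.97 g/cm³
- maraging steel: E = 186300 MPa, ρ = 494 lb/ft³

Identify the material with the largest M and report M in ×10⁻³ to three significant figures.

borosilicate glass, M = 1.77×10⁻³

Normalizing units and computing the index:
  aluminum alloy: E = 68.68 GPa, ρ = 2723 kg/m³
  borosilicate glass: E = 65.10 GPa, ρ = 2275 kg/m³
  GFRP laminate: E = 27.30 GPa, ρ = 1970 kg/m³
  maraging steel: E = 186.3 GPa, ρ = 7913 kg/m³
  borosilicate glass: M = 1.77×10⁻³
  GFRP laminate: M = 1.53×10⁻³
  aluminum alloy: M = 1.50×10⁻³
  maraging steel: M = 0.722×10⁻³
Highest index: borosilicate glass.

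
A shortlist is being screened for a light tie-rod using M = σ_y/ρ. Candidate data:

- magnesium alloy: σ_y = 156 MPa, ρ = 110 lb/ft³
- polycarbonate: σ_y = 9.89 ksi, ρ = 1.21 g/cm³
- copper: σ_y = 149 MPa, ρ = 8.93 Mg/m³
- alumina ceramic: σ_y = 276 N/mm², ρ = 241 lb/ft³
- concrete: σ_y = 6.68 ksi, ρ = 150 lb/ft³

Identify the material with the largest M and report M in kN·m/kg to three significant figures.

In SI units:
  magnesium alloy: σ_y = 156.0 MPa, ρ = 1762 kg/m³
  polycarbonate: σ_y = 68.19 MPa, ρ = 1210 kg/m³
  copper: σ_y = 149.0 MPa, ρ = 8930 kg/m³
  alumina ceramic: σ_y = 276.0 MPa, ρ = 3860 kg/m³
  concrete: σ_y = 46.06 MPa, ρ = 2403 kg/m³
  magnesium alloy: M = 88.5 kN·m/kg
  alumina ceramic: M = 71.5 kN·m/kg
  polycarbonate: M = 56.4 kN·m/kg
  concrete: M = 19.2 kN·m/kg
  copper: M = 16.7 kN·m/kg
Highest index: magnesium alloy.

magnesium alloy, M = 88.5 kN·m/kg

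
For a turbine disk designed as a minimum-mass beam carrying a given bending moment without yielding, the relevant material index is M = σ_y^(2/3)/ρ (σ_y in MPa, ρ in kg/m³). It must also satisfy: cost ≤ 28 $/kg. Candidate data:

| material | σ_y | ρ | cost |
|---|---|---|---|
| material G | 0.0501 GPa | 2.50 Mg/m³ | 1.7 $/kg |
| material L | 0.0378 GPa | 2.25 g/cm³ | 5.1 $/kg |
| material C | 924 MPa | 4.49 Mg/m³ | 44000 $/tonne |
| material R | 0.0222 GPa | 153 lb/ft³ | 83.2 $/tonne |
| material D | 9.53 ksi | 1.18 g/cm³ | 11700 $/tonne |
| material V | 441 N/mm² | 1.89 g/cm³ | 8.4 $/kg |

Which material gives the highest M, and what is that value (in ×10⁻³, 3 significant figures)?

Screen on constraints: cost ≤ 28 $/kg. Survivors: material G, material L, material R, material D, material V.
Putting every candidate on a common basis:
  material G: σ_y = 50.10 MPa, ρ = 2500 kg/m³
  material L: σ_y = 37.80 MPa, ρ = 2250 kg/m³
  material R: σ_y = 22.20 MPa, ρ = 2451 kg/m³
  material D: σ_y = 65.71 MPa, ρ = 1180 kg/m³
  material V: σ_y = 441.0 MPa, ρ = 1890 kg/m³
  material V: M = 30.7×10⁻³
  material D: M = 13.8×10⁻³
  material G: M = 5.44×10⁻³
  material L: M = 5.01×10⁻³
  material R: M = 3.22×10⁻³
Highest index: material V.

material V, M = 30.7×10⁻³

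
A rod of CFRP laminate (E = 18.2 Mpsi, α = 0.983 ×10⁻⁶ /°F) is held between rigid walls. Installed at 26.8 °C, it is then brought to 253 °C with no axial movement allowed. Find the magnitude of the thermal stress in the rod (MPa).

50.2 MPa

E = 18.2 Mpsi = 125.5 GPa.
α = 0.983×10⁻⁶/°F × 9/5 = 1.77×10⁻⁶/K.
ΔT = 226.2 K. Constrained thermal stress σ = E·α·ΔT = 125.5×10³ MPa × 1.77×10⁻⁶ × 226.2 = 50.2 MPa (compressive).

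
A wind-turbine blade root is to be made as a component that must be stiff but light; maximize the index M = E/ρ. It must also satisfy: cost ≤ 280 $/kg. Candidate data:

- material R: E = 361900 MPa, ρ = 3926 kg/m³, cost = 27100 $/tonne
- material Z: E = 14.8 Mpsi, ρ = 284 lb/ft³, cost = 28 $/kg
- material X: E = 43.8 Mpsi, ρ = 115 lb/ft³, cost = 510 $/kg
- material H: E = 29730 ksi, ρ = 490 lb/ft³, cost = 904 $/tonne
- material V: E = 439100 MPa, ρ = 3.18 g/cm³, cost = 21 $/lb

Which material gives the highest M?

material V

Screen on constraints: cost ≤ 280 $/kg. Survivors: material R, material Z, material H, material V.
Putting every candidate on a common basis:
  material R: E = 361.9 GPa, ρ = 3926 kg/m³
  material Z: E = 102.0 GPa, ρ = 4549 kg/m³
  material H: E = 205.0 GPa, ρ = 7849 kg/m³
  material V: E = 439.1 GPa, ρ = 3180 kg/m³
  material V: M = 138 MN·m/kg
  material R: M = 92.2 MN·m/kg
  material H: M = 26.1 MN·m/kg
  material Z: M = 22.4 MN·m/kg
Material V has the largest M.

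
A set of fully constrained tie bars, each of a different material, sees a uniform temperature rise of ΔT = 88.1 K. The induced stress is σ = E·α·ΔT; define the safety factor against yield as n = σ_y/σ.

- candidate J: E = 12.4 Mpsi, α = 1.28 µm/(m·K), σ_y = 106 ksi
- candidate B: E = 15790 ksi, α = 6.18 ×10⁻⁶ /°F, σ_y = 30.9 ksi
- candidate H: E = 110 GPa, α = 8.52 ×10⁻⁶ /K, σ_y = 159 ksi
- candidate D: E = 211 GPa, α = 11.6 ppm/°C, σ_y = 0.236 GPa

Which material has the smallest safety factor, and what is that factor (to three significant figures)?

candidate D, n = 1.09

In consistent units (E in GPa, α in ×10⁻⁶/K, σ_y in MPa):
  candidate J: E = 85.50, α = 1.28, σ_y = 730.8 → σ = 9.64 MPa, n = 75.8
  candidate B: E = 108.9, α = 11.1, σ_y = 213.0 → σ = 107 MPa, n = 2.00
  candidate H: E = 110.0, α = 8.52, σ_y = 1096 → σ = 82.6 MPa, n = 13.3
  candidate D: E = 211.0, α = 11.6, σ_y = 236.0 → σ = 216 MPa, n = 1.09
The minimum is candidate D at n = 1.09.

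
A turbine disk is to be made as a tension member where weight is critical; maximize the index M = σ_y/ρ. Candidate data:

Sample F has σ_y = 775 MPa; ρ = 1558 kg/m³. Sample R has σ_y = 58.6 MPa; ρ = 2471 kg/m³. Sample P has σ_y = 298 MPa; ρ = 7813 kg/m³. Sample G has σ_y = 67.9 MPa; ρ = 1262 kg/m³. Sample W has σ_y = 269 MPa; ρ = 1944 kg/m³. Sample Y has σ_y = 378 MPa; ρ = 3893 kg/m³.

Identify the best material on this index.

Computing M directly (units already consistent):
  sample F: M = 497 kN·m/kg
  sample W: M = 138 kN·m/kg
  sample Y: M = 97.1 kN·m/kg
  sample G: M = 53.8 kN·m/kg
  sample P: M = 38.1 kN·m/kg
  sample R: M = 23.7 kN·m/kg
Highest index: sample F.

sample F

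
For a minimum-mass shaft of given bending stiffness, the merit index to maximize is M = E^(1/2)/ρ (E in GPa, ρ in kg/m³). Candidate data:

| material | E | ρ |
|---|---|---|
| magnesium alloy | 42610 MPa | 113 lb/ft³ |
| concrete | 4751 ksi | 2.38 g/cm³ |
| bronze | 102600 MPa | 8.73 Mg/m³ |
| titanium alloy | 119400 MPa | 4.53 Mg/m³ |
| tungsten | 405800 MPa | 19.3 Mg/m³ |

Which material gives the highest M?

magnesium alloy

Convert each candidate to consistent units, then evaluate M:
  magnesium alloy: E = 42.61 GPa, ρ = 1810 kg/m³
  concrete: E = 32.76 GPa, ρ = 2380 kg/m³
  bronze: E = 102.6 GPa, ρ = 8730 kg/m³
  titanium alloy: E = 119.4 GPa, ρ = 4530 kg/m³
  tungsten: E = 405.8 GPa, ρ = 19300 kg/m³
  magnesium alloy: M = 3.61×10⁻³
  titanium alloy: M = 2.41×10⁻³
  concrete: M = 2.40×10⁻³
  bronze: M = 1.16×10⁻³
  tungsten: M = 1.04×10⁻³
Magnesium alloy has the largest M.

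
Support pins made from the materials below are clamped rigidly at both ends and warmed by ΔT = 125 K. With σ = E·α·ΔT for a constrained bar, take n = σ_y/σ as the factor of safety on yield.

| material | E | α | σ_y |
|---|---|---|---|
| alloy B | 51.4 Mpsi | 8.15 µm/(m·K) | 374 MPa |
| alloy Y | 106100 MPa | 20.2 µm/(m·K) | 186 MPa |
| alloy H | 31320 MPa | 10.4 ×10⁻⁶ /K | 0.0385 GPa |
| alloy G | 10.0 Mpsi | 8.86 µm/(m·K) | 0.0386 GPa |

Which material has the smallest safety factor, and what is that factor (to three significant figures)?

Per material, after unit conversion:
  alloy B: E = 354.4, α = 8.15, σ_y = 374.0 → σ = 361 MPa, n = 1.04
  alloy Y: E = 106.1, α = 20.2, σ_y = 186.0 → σ = 268 MPa, n = 0.694
  alloy H: E = 31.32, α = 10.4, σ_y = 38.50 → σ = 40.7 MPa, n = 0.946
  alloy G: E = 68.95, α = 8.86, σ_y = 38.60 → σ = 76.4 MPa, n = 0.506
The minimum is alloy G at n = 0.506.

alloy G, n = 0.506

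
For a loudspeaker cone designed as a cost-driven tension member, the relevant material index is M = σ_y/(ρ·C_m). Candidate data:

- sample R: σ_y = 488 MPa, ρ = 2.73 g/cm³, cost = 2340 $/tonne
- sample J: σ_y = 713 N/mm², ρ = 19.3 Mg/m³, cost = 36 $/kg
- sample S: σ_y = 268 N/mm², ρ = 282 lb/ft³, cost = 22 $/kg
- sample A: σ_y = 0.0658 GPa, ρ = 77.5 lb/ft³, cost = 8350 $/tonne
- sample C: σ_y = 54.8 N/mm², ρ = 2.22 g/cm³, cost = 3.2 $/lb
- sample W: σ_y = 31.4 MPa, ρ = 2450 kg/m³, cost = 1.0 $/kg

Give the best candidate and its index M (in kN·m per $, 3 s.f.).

In SI units:
  sample R: σ_y = 488.0 MPa, ρ = 2730 kg/m³, cost = 2.340 $/kg
  sample J: σ_y = 713.0 MPa, ρ = 19300 kg/m³, cost = 36.00 $/kg
  sample S: σ_y = 268.0 MPa, ρ = 4517 kg/m³, cost = 22.00 $/kg
  sample A: σ_y = 65.80 MPa, ρ = 1241 kg/m³, cost = 8.350 $/kg
  sample C: σ_y = 54.80 MPa, ρ = 2220 kg/m³, cost = 7.055 $/kg
  sample W: σ_y = 31.40 MPa, ρ = 2450 kg/m³, cost = 1.000 $/kg
  sample R: M = 76.4 kN·m per $
  sample W: M = 12.8 kN·m per $
  sample A: M = 6.35 kN·m per $
  sample C: M = 3.50 kN·m per $
  sample S: M = 2.70 kN·m per $
  sample J: M = 1.03 kN·m per $
The maximum is for sample R.

sample R, M = 76.4 kN·m per $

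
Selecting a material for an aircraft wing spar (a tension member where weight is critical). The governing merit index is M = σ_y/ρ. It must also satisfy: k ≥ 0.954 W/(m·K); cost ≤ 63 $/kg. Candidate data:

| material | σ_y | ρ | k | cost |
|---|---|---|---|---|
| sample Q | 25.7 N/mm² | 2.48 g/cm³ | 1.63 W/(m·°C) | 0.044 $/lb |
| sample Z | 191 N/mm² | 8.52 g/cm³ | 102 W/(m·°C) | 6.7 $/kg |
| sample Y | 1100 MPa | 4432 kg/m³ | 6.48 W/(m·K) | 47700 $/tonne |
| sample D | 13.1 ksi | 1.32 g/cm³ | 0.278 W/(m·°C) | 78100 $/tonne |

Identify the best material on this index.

Screen on constraints: k ≥ 0.954 W/(m·K); cost ≤ 63 $/kg. Survivors: sample Q, sample Z, sample Y.
Convert each candidate to consistent units, then evaluate M:
  sample Q: σ_y = 25.70 MPa, ρ = 2480 kg/m³
  sample Z: σ_y = 191.0 MPa, ρ = 8520 kg/m³
  sample Y: σ_y = 1100 MPa, ρ = 4432 kg/m³
  sample Y: M = 248 kN·m/kg
  sample Z: M = 22.4 kN·m/kg
  sample Q: M = 10.4 kN·m/kg
The maximum is for sample Y.

sample Y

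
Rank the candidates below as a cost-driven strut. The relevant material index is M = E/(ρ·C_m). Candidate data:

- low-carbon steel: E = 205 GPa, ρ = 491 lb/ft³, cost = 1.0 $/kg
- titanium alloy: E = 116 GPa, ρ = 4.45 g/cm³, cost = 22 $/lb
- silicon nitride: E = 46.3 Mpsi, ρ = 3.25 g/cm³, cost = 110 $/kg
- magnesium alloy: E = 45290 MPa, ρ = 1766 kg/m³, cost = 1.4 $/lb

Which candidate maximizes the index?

After converting to SI:
  low-carbon steel: E = 205.0 GPa, ρ = 7865 kg/m³, cost = 1.000 $/kg
  titanium alloy: E = 116.0 GPa, ρ = 4450 kg/m³, cost = 48.50 $/kg
  silicon nitride: E = 319.2 GPa, ρ = 3250 kg/m³, cost = 110.0 $/kg
  magnesium alloy: E = 45.29 GPa, ρ = 1766 kg/m³, cost = 3.086 $/kg
  low-carbon steel: M = 26.1 MN·m per $
  magnesium alloy: M = 8.31 MN·m per $
  silicon nitride: M = 0.893 MN·m per $
  titanium alloy: M = 0.537 MN·m per $
Low-carbon steel ranks first.

low-carbon steel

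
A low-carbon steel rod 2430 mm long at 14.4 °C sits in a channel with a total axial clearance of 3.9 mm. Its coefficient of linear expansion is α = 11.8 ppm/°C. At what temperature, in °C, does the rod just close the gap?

150 °C

α·L₀·ΔT = 3.9 mm ⇒ ΔT = 3.9 / (11.8×10⁻⁶ × 2430.0) = 136.0 K.
T = 14.4 + 136.0 = 150.4 °C.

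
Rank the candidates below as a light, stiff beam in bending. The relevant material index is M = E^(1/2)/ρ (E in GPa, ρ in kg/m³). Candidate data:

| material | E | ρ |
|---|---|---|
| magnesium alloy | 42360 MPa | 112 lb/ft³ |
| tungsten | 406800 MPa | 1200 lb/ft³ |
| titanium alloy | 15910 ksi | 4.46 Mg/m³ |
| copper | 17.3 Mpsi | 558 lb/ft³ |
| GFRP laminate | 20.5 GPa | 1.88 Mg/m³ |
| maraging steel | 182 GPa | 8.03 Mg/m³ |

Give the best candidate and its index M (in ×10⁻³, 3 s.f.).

magnesium alloy, M = 3.63×10⁻³

Putting every candidate on a common basis:
  magnesium alloy: E = 42.36 GPa, ρ = 1794 kg/m³
  tungsten: E = 406.8 GPa, ρ = 19220 kg/m³
  titanium alloy: E = 109.7 GPa, ρ = 4460 kg/m³
  copper: E = 119.3 GPa, ρ = 8938 kg/m³
  GFRP laminate: E = 20.50 GPa, ρ = 1880 kg/m³
  maraging steel: E = 182.0 GPa, ρ = 8030 kg/m³
  magnesium alloy: M = 3.63×10⁻³
  GFRP laminate: M = 2.41×10⁻³
  titanium alloy: M = 2.35×10⁻³
  maraging steel: M = 1.68×10⁻³
  copper: M = 1.22×10⁻³
  tungsten: M = 1.05×10⁻³
Highest index: magnesium alloy.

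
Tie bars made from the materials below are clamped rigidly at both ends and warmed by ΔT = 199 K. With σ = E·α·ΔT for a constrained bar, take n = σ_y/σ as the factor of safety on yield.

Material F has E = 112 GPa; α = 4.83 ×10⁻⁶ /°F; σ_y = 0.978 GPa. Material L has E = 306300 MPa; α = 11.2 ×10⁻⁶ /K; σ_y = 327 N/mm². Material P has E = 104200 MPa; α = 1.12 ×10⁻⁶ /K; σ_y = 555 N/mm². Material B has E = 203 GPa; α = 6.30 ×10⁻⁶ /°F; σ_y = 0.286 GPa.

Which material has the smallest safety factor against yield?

Converting E to GPa, α to ×10⁻⁶/K, σ_y to MPa, then σ and n for each:
  material F: E = 112.0, α = 8.69, σ_y = 978.0 → σ = 194 MPa, n = 5.05
  material L: E = 306.3, α = 11.2, σ_y = 327.0 → σ = 683 MPa, n = 0.479
  material P: E = 104.2, α = 1.12, σ_y = 555.0 → σ = 23.2 MPa, n = 23.9
  material B: E = 203.0, α = 11.3, σ_y = 286.0 → σ = 458 MPa, n = 0.624
Material L has the lowest safety factor, n = 0.479.

material L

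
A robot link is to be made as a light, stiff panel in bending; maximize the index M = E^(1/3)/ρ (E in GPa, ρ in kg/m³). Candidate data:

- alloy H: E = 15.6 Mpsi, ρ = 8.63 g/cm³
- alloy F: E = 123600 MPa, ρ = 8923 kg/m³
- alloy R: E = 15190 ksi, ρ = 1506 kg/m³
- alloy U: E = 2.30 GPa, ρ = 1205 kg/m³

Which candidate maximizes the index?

alloy R

After converting to SI:
  alloy H: E = 107.6 GPa, ρ = 8630 kg/m³
  alloy F: E = 123.6 GPa, ρ = 8923 kg/m³
  alloy R: E = 104.7 GPa, ρ = 1506 kg/m³
  alloy U: E = 2.300 GPa, ρ = 1205 kg/m³
  alloy R: M = 3.13×10⁻³
  alloy U: M = 1.10×10⁻³
  alloy F: M = 0.558×10⁻³
  alloy H: M = 0.551×10⁻³
Alloy R ranks first.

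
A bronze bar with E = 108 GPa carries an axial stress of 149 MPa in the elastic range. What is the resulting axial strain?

1.38×10⁻³

ε = σ/E = 149 / 108000 = 1.38×10⁻³.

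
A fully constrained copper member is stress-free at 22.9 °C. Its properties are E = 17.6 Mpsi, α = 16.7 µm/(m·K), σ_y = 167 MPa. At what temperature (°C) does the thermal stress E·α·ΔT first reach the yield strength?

E = 17.6 Mpsi = 121.3 GPa.
E·α·ΔT = 167.0 MPa ⇒ ΔT = 167.0 / (121.3×10³ × 16.7×10⁻⁶) = 82.41 K.
T = 22.9 + 82.41 = 105.3 °C.

105 °C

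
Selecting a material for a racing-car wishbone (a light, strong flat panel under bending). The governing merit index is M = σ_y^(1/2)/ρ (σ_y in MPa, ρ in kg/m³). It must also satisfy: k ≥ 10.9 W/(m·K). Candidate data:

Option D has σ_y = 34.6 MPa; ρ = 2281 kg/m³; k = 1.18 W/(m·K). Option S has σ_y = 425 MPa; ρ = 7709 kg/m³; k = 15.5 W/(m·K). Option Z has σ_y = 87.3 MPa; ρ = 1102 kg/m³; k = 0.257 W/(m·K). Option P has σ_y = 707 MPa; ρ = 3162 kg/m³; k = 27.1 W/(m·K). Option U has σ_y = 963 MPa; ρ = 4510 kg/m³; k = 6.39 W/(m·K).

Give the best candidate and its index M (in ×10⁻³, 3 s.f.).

Screen on constraints: k ≥ 10.9 W/(m·K). Survivors: option S, option P.
Computing M directly (units already consistent):
  option P: M = 8.41×10⁻³
  option S: M = 2.67×10⁻³
Option P has the largest M.

option P, M = 8.41×10⁻³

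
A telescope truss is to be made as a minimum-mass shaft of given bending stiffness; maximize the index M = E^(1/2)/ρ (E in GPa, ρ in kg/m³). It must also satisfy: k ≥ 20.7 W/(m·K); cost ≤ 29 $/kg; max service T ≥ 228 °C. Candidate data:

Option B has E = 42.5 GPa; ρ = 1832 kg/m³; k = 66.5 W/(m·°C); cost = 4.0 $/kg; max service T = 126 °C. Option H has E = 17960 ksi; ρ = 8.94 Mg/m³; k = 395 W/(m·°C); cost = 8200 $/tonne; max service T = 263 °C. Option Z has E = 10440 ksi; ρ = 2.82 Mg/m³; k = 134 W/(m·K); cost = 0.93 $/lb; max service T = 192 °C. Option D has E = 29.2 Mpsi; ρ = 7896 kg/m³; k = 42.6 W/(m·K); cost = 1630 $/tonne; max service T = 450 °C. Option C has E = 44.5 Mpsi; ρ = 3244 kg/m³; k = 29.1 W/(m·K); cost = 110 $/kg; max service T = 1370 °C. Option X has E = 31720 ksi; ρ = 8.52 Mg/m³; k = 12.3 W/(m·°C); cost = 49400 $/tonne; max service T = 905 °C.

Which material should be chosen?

option D

Screen on constraints: k ≥ 20.7 W/(m·K); cost ≤ 29 $/kg; max service T ≥ 228 °C. Survivors: option H, option D.
After converting to SI:
  option H: E = 123.8 GPa, ρ = 8940 kg/m³
  option D: E = 201.3 GPa, ρ = 7896 kg/m³
  option D: M = 1.80×10⁻³
  option H: M = 1.24×10⁻³
The maximum is for option D.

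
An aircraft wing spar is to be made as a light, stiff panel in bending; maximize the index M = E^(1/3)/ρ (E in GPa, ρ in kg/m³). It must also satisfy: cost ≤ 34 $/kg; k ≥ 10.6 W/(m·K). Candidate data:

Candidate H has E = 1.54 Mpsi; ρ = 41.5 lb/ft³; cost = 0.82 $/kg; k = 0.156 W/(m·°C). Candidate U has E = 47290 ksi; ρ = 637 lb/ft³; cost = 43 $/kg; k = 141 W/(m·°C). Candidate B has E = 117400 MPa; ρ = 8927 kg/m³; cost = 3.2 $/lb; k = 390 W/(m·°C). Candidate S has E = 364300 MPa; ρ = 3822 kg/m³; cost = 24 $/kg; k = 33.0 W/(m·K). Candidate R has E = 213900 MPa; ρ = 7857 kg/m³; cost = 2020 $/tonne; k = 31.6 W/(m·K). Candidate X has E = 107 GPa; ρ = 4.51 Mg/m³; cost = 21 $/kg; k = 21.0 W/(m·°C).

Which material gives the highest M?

Screen on constraints: cost ≤ 34 $/kg; k ≥ 10.6 W/(m·K). Survivors: candidate B, candidate S, candidate R, candidate X.
After converting to SI:
  candidate B: E = 117.4 GPa, ρ = 8927 kg/m³
  candidate S: E = 364.3 GPa, ρ = 3822 kg/m³
  candidate R: E = 213.9 GPa, ρ = 7857 kg/m³
  candidate X: E = 107.0 GPa, ρ = 4510 kg/m³
  candidate S: M = 1.87×10⁻³
  candidate X: M = 1.05×10⁻³
  candidate R: M = 0.761×10⁻³
  candidate B: M = 0.549×10⁻³
Highest index: candidate S.

candidate S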